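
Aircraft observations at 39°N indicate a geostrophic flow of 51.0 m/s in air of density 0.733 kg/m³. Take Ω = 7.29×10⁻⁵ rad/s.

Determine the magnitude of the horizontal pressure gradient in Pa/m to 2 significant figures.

Coriolis parameter at 39°N:
f = 2Ω sin φ = 2 × 7.29×10⁻⁵ × sin 39° = 9.18×10⁻⁵ s⁻¹
Geostrophic balance rearranged: |∂P/∂n| = f ρ V_g
|∂P/∂n| = 9.18×10⁻⁵ × 0.733 × 51.0 = 3.43×10⁻³ Pa/m

3.4×10⁻³ Pa/m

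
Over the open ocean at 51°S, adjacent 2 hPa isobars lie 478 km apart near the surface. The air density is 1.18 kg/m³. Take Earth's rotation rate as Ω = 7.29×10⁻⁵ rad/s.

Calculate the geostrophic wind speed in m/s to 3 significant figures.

3.13 m/s

Coriolis parameter at 51°S:
f = 2Ω sin φ = 2 × 7.29×10⁻⁵ × sin 51° = 1.13×10⁻⁴ s⁻¹
Pressure gradient: |∂P/∂n| = 200 Pa / 478000 m = 4.18×10⁻⁴ Pa/m
Geostrophic balance (pressure-gradient force = Coriolis force):
V_g = (1/(fρ)) |∂P/∂n| = 4.18×10⁻⁴ / (1.13×10⁻⁴ × 1.18) = 3.13 m/s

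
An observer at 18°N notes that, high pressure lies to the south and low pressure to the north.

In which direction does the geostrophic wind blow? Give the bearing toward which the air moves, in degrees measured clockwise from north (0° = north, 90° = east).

The pressure-gradient force points toward the north (bearing 000°).
Geostrophic balance: in the Northern Hemisphere the Coriolis force deflects motion to the right, so the geostrophic wind blows 90° to the right of the pressure-gradient force (low pressure on the left).
Rotating 000° by 90° clockwise gives 090° — the wind blows toward the east.

090°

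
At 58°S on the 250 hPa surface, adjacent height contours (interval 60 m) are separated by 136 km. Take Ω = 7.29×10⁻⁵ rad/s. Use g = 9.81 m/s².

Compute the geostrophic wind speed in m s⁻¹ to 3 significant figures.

Coriolis parameter at 58°S:
f = 2Ω sin φ = 2 × 7.29×10⁻⁵ × sin 58° = 1.24×10⁻⁴ s⁻¹
Height gradient: |∂Z/∂n| = 60 m / 136000 m = 4.41×10⁻⁴
On a pressure surface, geostrophic balance gives V_g = (g/f)|∂Z/∂n|:
V_g = 9.81 × 4.41×10⁻⁴ / 1.24×10⁻⁴ = 35.0 m/s

35.0 m s⁻¹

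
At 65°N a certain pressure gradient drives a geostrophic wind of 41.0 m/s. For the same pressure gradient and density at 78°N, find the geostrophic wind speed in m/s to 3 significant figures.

38.0 m/s

With the same pressure gradient and density, V_g ∝ 1/f ∝ 1/sin φ.
V₂ = V₁ · sin φ₁ / sin φ₂ = 41.0 × sin 65° / sin 78°
V₂ = 41.0 × 0.9063/0.9781 = 38.0 m/s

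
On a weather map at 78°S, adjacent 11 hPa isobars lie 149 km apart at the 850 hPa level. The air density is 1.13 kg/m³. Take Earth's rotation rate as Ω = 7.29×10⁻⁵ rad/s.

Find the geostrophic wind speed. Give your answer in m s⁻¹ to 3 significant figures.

Coriolis parameter at 78°S:
f = 2Ω sin φ = 2 × 7.29×10⁻⁵ × sin 78° = 1.43×10⁻⁴ s⁻¹
Pressure gradient: |∂P/∂n| = 1100 Pa / 149000 m = 7.38×10⁻³ Pa/m
Geostrophic balance (pressure-gradient force = Coriolis force):
V_g = (1/(fρ)) |∂P/∂n| = 7.38×10⁻³ / (1.43×10⁻⁴ × 1.13) = 45.8 m/s

45.8 m s⁻¹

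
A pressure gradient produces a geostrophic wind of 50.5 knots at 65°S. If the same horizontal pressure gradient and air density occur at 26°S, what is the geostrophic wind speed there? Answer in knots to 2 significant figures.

100 knots

With the same pressure gradient and density, V_g ∝ 1/f ∝ 1/sin φ.
V₂ = V₁ · sin φ₁ / sin φ₂ = 50.5 × sin 65° / sin 26°
V₂ = 50.5 × 0.9063/0.4384 = 100 knots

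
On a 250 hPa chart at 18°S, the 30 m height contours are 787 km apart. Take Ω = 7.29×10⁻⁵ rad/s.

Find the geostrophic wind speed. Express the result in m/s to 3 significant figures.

Coriolis parameter at 18°S:
f = 2Ω sin φ = 2 × 7.29×10⁻⁵ × sin 18° = 4.51×10⁻⁵ s⁻¹
Height gradient: |∂Z/∂n| = 30 m / 787000 m = 3.81×10⁻⁵
On a pressure surface, geostrophic balance gives V_g = (g/f)|∂Z/∂n|:
V_g = 9.81 × 3.81×10⁻⁵ / 4.51×10⁻⁵ = 8.30 m/s

8.30 m/s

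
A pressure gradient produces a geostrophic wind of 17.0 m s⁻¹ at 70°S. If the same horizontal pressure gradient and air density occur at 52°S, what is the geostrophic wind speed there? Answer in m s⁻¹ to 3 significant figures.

20.3 m s⁻¹

With the same pressure gradient and density, V_g ∝ 1/f ∝ 1/sin φ.
V₂ = V₁ · sin φ₁ / sin φ₂ = 17.0 × sin 70° / sin 52°
V₂ = 17.0 × 0.9397/0.7880 = 20.3 m s⁻¹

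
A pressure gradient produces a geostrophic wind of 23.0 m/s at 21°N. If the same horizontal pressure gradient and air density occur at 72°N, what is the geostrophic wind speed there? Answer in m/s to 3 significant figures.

8.67 m/s

With the same pressure gradient and density, V_g ∝ 1/f ∝ 1/sin φ.
V₂ = V₁ · sin φ₁ / sin φ₂ = 23.0 × sin 21° / sin 72°
V₂ = 23.0 × 0.3584/0.9511 = 8.67 m/s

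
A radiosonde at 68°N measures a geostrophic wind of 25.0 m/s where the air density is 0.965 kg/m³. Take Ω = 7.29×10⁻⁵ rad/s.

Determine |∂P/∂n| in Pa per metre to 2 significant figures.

3.3×10⁻³ Pa/m

Coriolis parameter at 68°N:
f = 2Ω sin φ = 2 × 7.29×10⁻⁵ × sin 68° = 1.35×10⁻⁴ s⁻¹
Geostrophic balance rearranged: |∂P/∂n| = f ρ V_g
|∂P/∂n| = 1.35×10⁻⁴ × 0.965 × 25.0 = 3.26×10⁻³ Pa/m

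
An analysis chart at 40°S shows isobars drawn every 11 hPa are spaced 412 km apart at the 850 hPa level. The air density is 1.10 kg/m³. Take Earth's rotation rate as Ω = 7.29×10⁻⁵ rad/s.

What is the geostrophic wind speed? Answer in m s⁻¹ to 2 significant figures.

Coriolis parameter at 40°S:
f = 2Ω sin φ = 2 × 7.29×10⁻⁵ × sin 40° = 9.37×10⁻⁵ s⁻¹
Pressure gradient: |∂P/∂n| = 1100 Pa / 412000 m = 2.67×10⁻³ Pa/m
Geostrophic balance (pressure-gradient force = Coriolis force):
V_g = (1/(fρ)) |∂P/∂n| = 2.67×10⁻³ / (9.37×10⁻⁵ × 1.10) = 25.9 m/s

26 m s⁻¹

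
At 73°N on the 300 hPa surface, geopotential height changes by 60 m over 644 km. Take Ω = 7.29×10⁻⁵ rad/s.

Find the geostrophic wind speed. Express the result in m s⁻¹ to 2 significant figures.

Coriolis parameter at 73°N:
f = 2Ω sin φ = 2 × 7.29×10⁻⁵ × sin 73° = 1.39×10⁻⁴ s⁻¹
Height gradient: |∂Z/∂n| = 60 m / 644000 m = 9.32×10⁻⁵
On a pressure surface, geostrophic balance gives V_g = (g/f)|∂Z/∂n|:
V_g = 9.81 × 9.32×10⁻⁵ / 1.39×10⁻⁴ = 6.56 m/s

6.6 m s⁻¹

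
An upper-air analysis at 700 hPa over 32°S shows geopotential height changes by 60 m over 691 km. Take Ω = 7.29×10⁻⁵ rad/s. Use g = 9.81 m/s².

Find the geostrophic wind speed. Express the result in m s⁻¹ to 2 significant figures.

11 m s⁻¹

Coriolis parameter at 32°S:
f = 2Ω sin φ = 2 × 7.29×10⁻⁵ × sin 32° = 7.73×10⁻⁵ s⁻¹
Height gradient: |∂Z/∂n| = 60 m / 691000 m = 8.68×10⁻⁵
On a pressure surface, geostrophic balance gives V_g = (g/f)|∂Z/∂n|:
V_g = 9.81 × 8.68×10⁻⁵ / 7.73×10⁻⁵ = 11.0 m/s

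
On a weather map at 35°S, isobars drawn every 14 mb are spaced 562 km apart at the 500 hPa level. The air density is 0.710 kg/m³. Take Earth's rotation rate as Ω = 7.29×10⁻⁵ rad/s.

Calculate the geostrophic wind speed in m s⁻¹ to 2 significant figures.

42 m s⁻¹

Coriolis parameter at 35°S:
f = 2Ω sin φ = 2 × 7.29×10⁻⁵ × sin 35° = 8.36×10⁻⁵ s⁻¹
Pressure gradient: |∂P/∂n| = 1400 Pa / 562000 m = 2.49×10⁻³ Pa/m
Geostrophic balance (pressure-gradient force = Coriolis force):
V_g = (1/(fρ)) |∂P/∂n| = 2.49×10⁻³ / (8.36×10⁻⁵ × 0.710) = 42.0 m/s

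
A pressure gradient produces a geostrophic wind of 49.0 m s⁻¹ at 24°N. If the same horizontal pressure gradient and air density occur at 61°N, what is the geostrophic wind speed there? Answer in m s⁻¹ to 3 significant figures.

With the same pressure gradient and density, V_g ∝ 1/f ∝ 1/sin φ.
V₂ = V₁ · sin φ₁ / sin φ₂ = 49.0 × sin 24° / sin 61°
V₂ = 49.0 × 0.4067/0.8746 = 22.8 m s⁻¹

22.8 m s⁻¹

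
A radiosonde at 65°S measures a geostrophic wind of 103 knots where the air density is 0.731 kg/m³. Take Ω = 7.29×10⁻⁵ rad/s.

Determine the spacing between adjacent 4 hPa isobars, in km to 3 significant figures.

Coriolis parameter at 65°S:
f = 2Ω sin φ = 2 × 7.29×10⁻⁵ × sin 65° = 1.32×10⁻⁴ s⁻¹
Wind speed in SI: 103 knots = 53.0 m/s
Geostrophic balance rearranged: |∂P/∂n| = f ρ V_g
|∂P/∂n| = 1.32×10⁻⁴ × 0.731 × 53.0 = 5.12×10⁻³ Pa/m
Isobar spacing: Δn = ΔP/|∂P/∂n| = 400 Pa / 5.12×10⁻³ Pa/m = 78151 m ≈ 78.2 km

78.2 km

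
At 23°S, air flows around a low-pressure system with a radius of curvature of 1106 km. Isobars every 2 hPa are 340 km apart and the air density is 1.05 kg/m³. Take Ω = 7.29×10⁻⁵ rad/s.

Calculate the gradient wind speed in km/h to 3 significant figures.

Coriolis parameter at 23°S:
f = 2Ω sin φ = 2 × 7.29×10⁻⁵ × sin 23° = 5.70×10⁻⁵ s⁻¹
Pressure gradient: |∂P/∂n| = 200 Pa / 340000 m = 5.88×10⁻⁴ Pa/m
Geostrophic speed: V_g = |∂P/∂n|/(fρ) = 5.88×10⁻⁴/(5.70×10⁻⁵ × 1.05) = 9.83 m/s
Around a low, centrifugal force acts outward with Coriolis, so pressure-gradient force balances both:
(1/ρ)|∂P/∂n| = fV + V²/R  →  V² + fR·V − fR·V_g = 0
With fR = 5.70×10⁻⁵ × 1106×10³ m = 63.0 m/s:
V = [−fR + √((fR)² + 4 fR V_g)]/2 = [−63.0 + √(63.0² + 4×63.0×9.83)]/2 = 8.65 m/s
Subgeostrophic (V < V_g = 9.83 m/s), as expected around a low.
Converting: 8.65 m/s × 3.6 = 31.1 km/h

31.1 km/h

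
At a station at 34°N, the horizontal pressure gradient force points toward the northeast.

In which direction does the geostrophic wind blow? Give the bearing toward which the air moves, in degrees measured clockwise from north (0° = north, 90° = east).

135°

The pressure-gradient force points toward the northeast (bearing 045°).
Geostrophic balance: in the Northern Hemisphere the Coriolis force deflects motion to the right, so the geostrophic wind blows 90° to the right of the pressure-gradient force (low pressure on the left).
Rotating 045° by 90° clockwise gives 135° — the wind blows toward the southeast.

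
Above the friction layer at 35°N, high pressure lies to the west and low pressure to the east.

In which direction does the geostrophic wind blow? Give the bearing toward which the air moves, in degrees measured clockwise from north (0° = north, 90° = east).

The pressure-gradient force points toward the east (bearing 090°).
Geostrophic balance: in the Northern Hemisphere the Coriolis force deflects motion to the right, so the geostrophic wind blows 90° to the right of the pressure-gradient force (low pressure on the left).
Rotating 090° by 90° clockwise gives 180° — the wind blows toward the south.

180°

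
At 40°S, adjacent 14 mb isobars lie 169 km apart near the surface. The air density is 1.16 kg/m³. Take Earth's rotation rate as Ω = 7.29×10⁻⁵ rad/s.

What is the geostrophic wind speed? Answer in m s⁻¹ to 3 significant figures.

Coriolis parameter at 40°S:
f = 2Ω sin φ = 2 × 7.29×10⁻⁵ × sin 40° = 9.37×10⁻⁵ s⁻¹
Pressure gradient: |∂P/∂n| = 1400 Pa / 169000 m = 8.28×10⁻³ Pa/m
Geostrophic balance (pressure-gradient force = Coriolis force):
V_g = (1/(fρ)) |∂P/∂n| = 8.28×10⁻³ / (9.37×10⁻⁵ × 1.16) = 76.2 m/s

76.2 m s⁻¹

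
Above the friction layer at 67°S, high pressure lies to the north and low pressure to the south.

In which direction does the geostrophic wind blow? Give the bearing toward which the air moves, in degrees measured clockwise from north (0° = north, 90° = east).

The pressure-gradient force points toward the south (bearing 180°).
Geostrophic balance: in the Southern Hemisphere the Coriolis force deflects motion to the left, so the geostrophic wind blows 90° to the left of the pressure-gradient force (low pressure on the right).
Rotating 180° by 90° counterclockwise gives 090° — the wind blows toward the east.

090°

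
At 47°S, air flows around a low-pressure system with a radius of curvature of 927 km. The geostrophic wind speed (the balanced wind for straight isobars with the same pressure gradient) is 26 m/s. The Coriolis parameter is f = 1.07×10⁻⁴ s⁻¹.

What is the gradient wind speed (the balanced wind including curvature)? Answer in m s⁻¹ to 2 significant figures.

Around a low, centrifugal force acts outward with Coriolis, so pressure-gradient force balances both:
(1/ρ)|∂P/∂n| = fV + V²/R  →  V² + fR·V − fR·V_g = 0
With fR = 1.07×10⁻⁴ × 927×10³ m = 99.2 m/s:
V = [−fR + √((fR)² + 4 fR V_g)]/2 = [−99.2 + √(99.2² + 4×99.2×26)]/2 = 21.4 m/s
Subgeostrophic (V < V_g = 26 m/s), as expected around a low.

21 m s⁻¹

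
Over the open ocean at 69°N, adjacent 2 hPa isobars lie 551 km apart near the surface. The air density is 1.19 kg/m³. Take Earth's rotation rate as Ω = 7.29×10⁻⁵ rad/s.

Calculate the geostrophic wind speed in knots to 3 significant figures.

Coriolis parameter at 69°N:
f = 2Ω sin φ = 2 × 7.29×10⁻⁵ × sin 69° = 1.36×10⁻⁴ s⁻¹
Pressure gradient: |∂P/∂n| = 200 Pa / 551000 m = 3.63×10⁻⁴ Pa/m
Geostrophic balance (pressure-gradient force = Coriolis force):
V_g = (1/(fρ)) |∂P/∂n| = 3.63×10⁻⁴ / (1.36×10⁻⁴ × 1.19) = 2.24 m/s
Converting: 2.24 m/s × 1.944 = 4.36 knots

4.36 knots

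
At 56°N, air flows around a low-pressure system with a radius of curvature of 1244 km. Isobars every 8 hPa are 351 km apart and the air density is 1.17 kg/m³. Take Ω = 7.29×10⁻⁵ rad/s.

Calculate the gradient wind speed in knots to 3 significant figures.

Coriolis parameter at 56°N:
f = 2Ω sin φ = 2 × 7.29×10⁻⁵ × sin 56° = 1.21×10⁻⁴ s⁻¹
Pressure gradient: |∂P/∂n| = 800 Pa / 351000 m = 2.28×10⁻³ Pa/m
Geostrophic speed: V_g = |∂P/∂n|/(fρ) = 2.28×10⁻³/(1.21×10⁻⁴ × 1.17) = 16.1 m/s
Around a low, centrifugal force acts outward with Coriolis, so pressure-gradient force balances both:
(1/ρ)|∂P/∂n| = fV + V²/R  →  V² + fR·V − fR·V_g = 0
With fR = 1.21×10⁻⁴ × 1244×10³ m = 150 m/s:
V = [−fR + √((fR)² + 4 fR V_g)]/2 = [−150 + √(150² + 4×150×16.1)]/2 = 14.7 m/s
Subgeostrophic (V < V_g = 16.1 m/s), as expected around a low.
Converting: 14.7 m/s × 1.944 = 28.5 knots

28.5 knots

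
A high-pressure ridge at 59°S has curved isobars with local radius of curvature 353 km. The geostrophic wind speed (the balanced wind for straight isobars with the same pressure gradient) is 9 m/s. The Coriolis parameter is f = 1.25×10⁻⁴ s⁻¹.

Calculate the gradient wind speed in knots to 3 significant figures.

Around a high, pressure-gradient force acts outward with centrifugal, so Coriolis balances both:
fV = (1/ρ)|∂P/∂n| + V²/R  →  V² − fR·V + fR·V_g = 0
With fR = 1.25×10⁻⁴ × 353×10³ m = 44.1 m/s:
V = [fR − √((fR)² − 4 fR V_g)]/2 = [44.1 − √(44.1² − 4×44.1×9)]/2 = 12.6 m/s
Supergeostrophic (V > V_g = 9 m/s), as expected around a high.
Converting: 12.6 m/s × 1.944 = 24.5 knots

24.5 knots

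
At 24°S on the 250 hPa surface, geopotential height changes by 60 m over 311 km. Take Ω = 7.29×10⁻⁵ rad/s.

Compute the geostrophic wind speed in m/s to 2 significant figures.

Coriolis parameter at 24°S:
f = 2Ω sin φ = 2 × 7.29×10⁻⁵ × sin 24° = 5.93×10⁻⁵ s⁻¹
Height gradient: |∂Z/∂n| = 60 m / 311000 m = 1.93×10⁻⁴
On a pressure surface, geostrophic balance gives V_g = (g/f)|∂Z/∂n|:
V_g = 9.81 × 1.93×10⁻⁴ / 5.93×10⁻⁵ = 31.9 m/s

32 m/s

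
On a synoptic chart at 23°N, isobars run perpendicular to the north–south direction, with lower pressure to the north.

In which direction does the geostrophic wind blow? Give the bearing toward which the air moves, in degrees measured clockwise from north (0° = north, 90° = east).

The pressure-gradient force points toward the north (bearing 000°).
Geostrophic balance: in the Northern Hemisphere the Coriolis force deflects motion to the right, so the geostrophic wind blows 90° to the right of the pressure-gradient force (low pressure on the left).
Rotating 000° by 90° clockwise gives 090° — the wind blows toward the east.

090°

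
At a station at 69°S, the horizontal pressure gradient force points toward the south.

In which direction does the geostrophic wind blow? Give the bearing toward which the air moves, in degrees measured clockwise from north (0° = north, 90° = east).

The pressure-gradient force points toward the south (bearing 180°).
Geostrophic balance: in the Southern Hemisphere the Coriolis force deflects motion to the left, so the geostrophic wind blows 90° to the left of the pressure-gradient force (low pressure on the right).
Rotating 180° by 90° counterclockwise gives 090° — the wind blows toward the east.

090°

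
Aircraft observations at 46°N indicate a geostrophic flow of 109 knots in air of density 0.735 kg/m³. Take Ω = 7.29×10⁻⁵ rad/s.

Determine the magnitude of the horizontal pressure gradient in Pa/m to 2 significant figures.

4.3×10⁻³ Pa/m

Coriolis parameter at 46°N:
f = 2Ω sin φ = 2 × 7.29×10⁻⁵ × sin 46° = 1.05×10⁻⁴ s⁻¹
Wind speed in SI: 109 knots = 56.1 m/s
Geostrophic balance rearranged: |∂P/∂n| = f ρ V_g
|∂P/∂n| = 1.05×10⁻⁴ × 0.735 × 56.1 = 4.32×10⁻³ Pa/m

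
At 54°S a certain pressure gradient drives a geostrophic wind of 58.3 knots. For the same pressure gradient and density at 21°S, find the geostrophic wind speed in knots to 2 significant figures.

With the same pressure gradient and density, V_g ∝ 1/f ∝ 1/sin φ.
V₂ = V₁ · sin φ₁ / sin φ₂ = 58.3 × sin 54° / sin 21°
V₂ = 58.3 × 0.8090/0.3584 = 130 knots

130 knots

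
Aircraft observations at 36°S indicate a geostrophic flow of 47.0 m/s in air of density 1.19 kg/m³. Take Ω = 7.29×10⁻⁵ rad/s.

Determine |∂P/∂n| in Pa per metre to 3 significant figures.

Coriolis parameter at 36°S:
f = 2Ω sin φ = 2 × 7.29×10⁻⁵ × sin 36° = 8.57×10⁻⁵ s⁻¹
Geostrophic balance rearranged: |∂P/∂n| = f ρ V_g
|∂P/∂n| = 8.57×10⁻⁵ × 1.19 × 47.0 = 4.79×10⁻³ Pa/m

4.79×10⁻³ Pa/m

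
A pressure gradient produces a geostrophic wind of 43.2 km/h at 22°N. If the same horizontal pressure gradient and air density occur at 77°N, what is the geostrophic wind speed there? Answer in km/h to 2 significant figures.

With the same pressure gradient and density, V_g ∝ 1/f ∝ 1/sin φ.
V₂ = V₁ · sin φ₁ / sin φ₂ = 43.2 × sin 22° / sin 77°
V₂ = 43.2 × 0.3746/0.9744 = 17 km/h

17 km/h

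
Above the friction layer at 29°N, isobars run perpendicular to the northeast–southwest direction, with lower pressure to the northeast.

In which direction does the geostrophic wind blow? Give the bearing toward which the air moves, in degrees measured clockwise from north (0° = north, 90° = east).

The pressure-gradient force points toward the northeast (bearing 045°).
Geostrophic balance: in the Northern Hemisphere the Coriolis force deflects motion to the right, so the geostrophic wind blows 90° to the right of the pressure-gradient force (low pressure on the left).
Rotating 045° by 90° clockwise gives 135° — the wind blows toward the southeast.

135°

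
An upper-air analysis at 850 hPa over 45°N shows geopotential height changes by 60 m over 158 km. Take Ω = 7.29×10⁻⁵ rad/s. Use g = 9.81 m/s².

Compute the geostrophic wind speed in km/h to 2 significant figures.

Coriolis parameter at 45°N:
f = 2Ω sin φ = 2 × 7.29×10⁻⁵ × sin 45° = 1.03×10⁻⁴ s⁻¹
Height gradient: |∂Z/∂n| = 60 m / 158000 m = 3.80×10⁻⁴
On a pressure surface, geostrophic balance gives V_g = (g/f)|∂Z/∂n|:
V_g = 9.81 × 3.80×10⁻⁴ / 1.03×10⁻⁴ = 36.1 m/s
Converting: 36.1 m/s × 3.6 = 130 km/h

130 km/h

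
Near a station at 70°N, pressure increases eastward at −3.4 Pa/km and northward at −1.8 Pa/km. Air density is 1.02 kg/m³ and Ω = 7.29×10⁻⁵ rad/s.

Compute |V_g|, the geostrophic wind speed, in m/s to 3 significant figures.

27.5 m/s

Coriolis parameter at 70°N:
f = 2Ω sin φ = 2 × 7.29×10⁻⁵ × sin 70° = 1.37×10⁻⁴ s⁻¹
Component geostrophic relations (x east, y north):
u_g = −(1/(fρ)) ∂P/∂y,  v_g = (1/(fρ)) ∂P/∂x
u_g = −(−1.8×10⁻³)/(1.37×10⁻⁴ × 1.02) = 12.9 m/s;  v_g = (−3.4×10⁻³)/(1.37×10⁻⁴ × 1.02) = −24.3 m/s
|V_g| = √(u_g² + v_g²) = 27.5 m/s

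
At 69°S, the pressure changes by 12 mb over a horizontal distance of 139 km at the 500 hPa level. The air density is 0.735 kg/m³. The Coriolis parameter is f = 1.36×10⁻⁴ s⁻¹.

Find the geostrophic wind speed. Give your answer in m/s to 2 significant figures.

Pressure gradient: |∂P/∂n| = 1200 Pa / 139000 m = 8.63×10⁻³ Pa/m
Geostrophic balance (pressure-gradient force = Coriolis force):
V_g = (1/(fρ)) |∂P/∂n| = 8.63×10⁻³ / (1.36×10⁻⁴ × 0.735) = 86.4 m/s

86 m/s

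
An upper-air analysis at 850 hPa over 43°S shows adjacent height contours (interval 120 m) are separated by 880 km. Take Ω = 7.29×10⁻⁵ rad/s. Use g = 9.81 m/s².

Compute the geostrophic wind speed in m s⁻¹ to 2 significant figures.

Coriolis parameter at 43°S:
f = 2Ω sin φ = 2 × 7.29×10⁻⁵ × sin 43° = 9.94×10⁻⁵ s⁻¹
Height gradient: |∂Z/∂n| = 120 m / 880000 m = 1.36×10⁻⁴
On a pressure surface, geostrophic balance gives V_g = (g/f)|∂Z/∂n|:
V_g = 9.81 × 1.36×10⁻⁴ / 9.94×10⁻⁵ = 13.5 m/s

13 m s⁻¹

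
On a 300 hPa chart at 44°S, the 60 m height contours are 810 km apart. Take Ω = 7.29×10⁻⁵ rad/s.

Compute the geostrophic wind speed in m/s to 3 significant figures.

7.17 m/s

Coriolis parameter at 44°S:
f = 2Ω sin φ = 2 × 7.29×10⁻⁵ × sin 44° = 1.01×10⁻⁴ s⁻¹
Height gradient: |∂Z/∂n| = 60 m / 810000 m = 7.41×10⁻⁵
On a pressure surface, geostrophic balance gives V_g = (g/f)|∂Z/∂n|:
V_g = 9.81 × 7.41×10⁻⁵ / 1.01×10⁻⁴ = 7.17 m/s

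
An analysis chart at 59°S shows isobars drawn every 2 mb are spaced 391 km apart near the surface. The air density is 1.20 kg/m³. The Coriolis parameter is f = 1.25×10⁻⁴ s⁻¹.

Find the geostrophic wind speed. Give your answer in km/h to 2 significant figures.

Pressure gradient: |∂P/∂n| = 200 Pa / 391000 m = 5.12×10⁻⁴ Pa/m
Geostrophic balance (pressure-gradient force = Coriolis force):
V_g = (1/(fρ)) |∂P/∂n| = 5.12×10⁻⁴ / (1.25×10⁻⁴ × 1.20) = 3.41 m/s
Converting: 3.41 m/s × 3.6 = 12 km/h

12 km/h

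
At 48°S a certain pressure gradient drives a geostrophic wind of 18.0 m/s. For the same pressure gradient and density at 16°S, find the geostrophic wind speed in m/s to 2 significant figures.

49 m/s

With the same pressure gradient and density, V_g ∝ 1/f ∝ 1/sin φ.
V₂ = V₁ · sin φ₁ / sin φ₂ = 18.0 × sin 48° / sin 16°
V₂ = 18.0 × 0.7431/0.2756 = 49 m/s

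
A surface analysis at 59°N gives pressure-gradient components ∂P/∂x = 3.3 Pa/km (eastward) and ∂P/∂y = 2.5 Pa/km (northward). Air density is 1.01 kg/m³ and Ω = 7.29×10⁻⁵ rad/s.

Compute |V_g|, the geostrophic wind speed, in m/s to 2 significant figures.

Coriolis parameter at 59°N:
f = 2Ω sin φ = 2 × 7.29×10⁻⁵ × sin 59° = 1.25×10⁻⁴ s⁻¹
Component geostrophic relations (x east, y north):
u_g = −(1/(fρ)) ∂P/∂y,  v_g = (1/(fρ)) ∂P/∂x
u_g = −(2.5×10⁻³)/(1.25×10⁻⁴ × 1.01) = −19.8 m/s;  v_g = (3.3×10⁻³)/(1.25×10⁻⁴ × 1.01) = 26.1 m/s
|V_g| = √(u_g² + v_g²) = 32.8 m/s

33 m/s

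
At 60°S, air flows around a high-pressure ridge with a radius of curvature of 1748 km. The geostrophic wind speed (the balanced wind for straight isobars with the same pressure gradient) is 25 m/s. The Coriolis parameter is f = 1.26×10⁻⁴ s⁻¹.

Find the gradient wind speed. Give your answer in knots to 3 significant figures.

Around a high, pressure-gradient force acts outward with centrifugal, so Coriolis balances both:
fV = (1/ρ)|∂P/∂n| + V²/R  →  V² − fR·V + fR·V_g = 0
With fR = 1.26×10⁻⁴ × 1748×10³ m = 220 m/s:
V = [fR − √((fR)² − 4 fR V_g)]/2 = [220 − √(220² − 4×220×25)]/2 = 28.8 m/s
Supergeostrophic (V > V_g = 25 m/s), as expected around a high.
Converting: 28.8 m/s × 1.944 = 55.9 knots

55.9 knots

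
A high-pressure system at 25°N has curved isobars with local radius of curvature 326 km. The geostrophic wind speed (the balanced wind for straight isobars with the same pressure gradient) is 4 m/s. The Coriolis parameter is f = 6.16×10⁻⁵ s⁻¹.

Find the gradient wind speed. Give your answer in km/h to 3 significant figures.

19.9 km/h

Around a high, pressure-gradient force acts outward with centrifugal, so Coriolis balances both:
fV = (1/ρ)|∂P/∂n| + V²/R  →  V² − fR·V + fR·V_g = 0
With fR = 6.16×10⁻⁵ × 326×10³ m = 20.1 m/s:
V = [fR − √((fR)² − 4 fR V_g)]/2 = [20.1 − √(20.1² − 4×20.1×4)]/2 = 5.51 m/s
Supergeostrophic (V > V_g = 4 m/s), as expected around a high.
Converting: 5.51 m/s × 3.6 = 19.9 km/h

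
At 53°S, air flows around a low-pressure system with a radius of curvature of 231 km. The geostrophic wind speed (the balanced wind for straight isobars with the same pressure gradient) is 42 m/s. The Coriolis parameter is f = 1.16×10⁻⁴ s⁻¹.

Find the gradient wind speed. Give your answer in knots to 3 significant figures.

44.2 knots

Around a low, centrifugal force acts outward with Coriolis, so pressure-gradient force balances both:
(1/ρ)|∂P/∂n| = fV + V²/R  →  V² + fR·V − fR·V_g = 0
With fR = 1.16×10⁻⁴ × 231×10³ m = 26.8 m/s:
V = [−fR + √((fR)² + 4 fR V_g)]/2 = [−26.8 + √(26.8² + 4×26.8×42)]/2 = 22.7 m/s
Subgeostrophic (V < V_g = 42 m/s), as expected around a low.
Converting: 22.7 m/s × 1.944 = 44.2 knots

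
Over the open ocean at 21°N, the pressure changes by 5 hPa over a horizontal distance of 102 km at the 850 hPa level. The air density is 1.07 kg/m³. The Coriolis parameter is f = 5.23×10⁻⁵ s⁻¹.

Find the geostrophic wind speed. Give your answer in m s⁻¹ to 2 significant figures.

Pressure gradient: |∂P/∂n| = 500 Pa / 102000 m = 4.90×10⁻³ Pa/m
Geostrophic balance (pressure-gradient force = Coriolis force):
V_g = (1/(fρ)) |∂P/∂n| = 4.90×10⁻³ / (5.23×10⁻⁵ × 1.07) = 87.6 m/s

88 m s⁻¹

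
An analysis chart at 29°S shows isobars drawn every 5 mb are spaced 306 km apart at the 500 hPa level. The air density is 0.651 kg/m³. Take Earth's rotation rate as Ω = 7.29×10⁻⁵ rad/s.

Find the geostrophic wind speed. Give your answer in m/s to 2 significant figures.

36 m/s

Coriolis parameter at 29°S:
f = 2Ω sin φ = 2 × 7.29×10⁻⁵ × sin 29° = 7.07×10⁻⁵ s⁻¹
Pressure gradient: |∂P/∂n| = 500 Pa / 306000 m = 1.63×10⁻³ Pa/m
Geostrophic balance (pressure-gradient force = Coriolis force):
V_g = (1/(fρ)) |∂P/∂n| = 1.63×10⁻³ / (7.07×10⁻⁵ × 0.651) = 35.5 m/s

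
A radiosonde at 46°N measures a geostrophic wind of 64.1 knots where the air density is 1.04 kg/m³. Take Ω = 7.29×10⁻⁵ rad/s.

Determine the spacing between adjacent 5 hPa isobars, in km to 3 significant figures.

Coriolis parameter at 46°N:
f = 2Ω sin φ = 2 × 7.29×10⁻⁵ × sin 46° = 1.05×10⁻⁴ s⁻¹
Wind speed in SI: 64.1 knots = 33.0 m/s
Geostrophic balance rearranged: |∂P/∂n| = f ρ V_g
|∂P/∂n| = 1.05×10⁻⁴ × 1.04 × 33.0 = 3.60×10⁻³ Pa/m
Isobar spacing: Δn = ΔP/|∂P/∂n| = 500 Pa / 3.60×10⁻³ Pa/m = 139011 m ≈ 139 km

139 km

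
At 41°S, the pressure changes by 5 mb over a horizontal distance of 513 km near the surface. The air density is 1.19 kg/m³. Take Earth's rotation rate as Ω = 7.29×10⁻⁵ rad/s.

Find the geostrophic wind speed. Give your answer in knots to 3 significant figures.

16.6 knots

Coriolis parameter at 41°S:
f = 2Ω sin φ = 2 × 7.29×10⁻⁵ × sin 41° = 9.57×10⁻⁵ s⁻¹
Pressure gradient: |∂P/∂n| = 500 Pa / 513000 m = 9.75×10⁻⁴ Pa/m
Geostrophic balance (pressure-gradient force = Coriolis force):
V_g = (1/(fρ)) |∂P/∂n| = 9.75×10⁻⁴ / (9.57×10⁻⁵ × 1.19) = 8.56 m/s
Converting: 8.56 m/s × 1.944 = 16.6 knots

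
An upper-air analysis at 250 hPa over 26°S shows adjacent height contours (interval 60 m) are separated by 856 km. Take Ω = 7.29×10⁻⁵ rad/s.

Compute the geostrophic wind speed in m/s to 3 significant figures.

10.8 m/s

Coriolis parameter at 26°S:
f = 2Ω sin φ = 2 × 7.29×10⁻⁵ × sin 26° = 6.39×10⁻⁵ s⁻¹
Height gradient: |∂Z/∂n| = 60 m / 856000 m = 7.01×10⁻⁵
On a pressure surface, geostrophic balance gives V_g = (g/f)|∂Z/∂n|:
V_g = 9.81 × 7.01×10⁻⁵ / 6.39×10⁻⁵ = 10.8 m/s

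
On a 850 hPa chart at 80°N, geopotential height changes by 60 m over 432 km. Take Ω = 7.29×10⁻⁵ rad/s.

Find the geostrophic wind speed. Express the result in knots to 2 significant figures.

18 knots

Coriolis parameter at 80°N:
f = 2Ω sin φ = 2 × 7.29×10⁻⁵ × sin 80° = 1.44×10⁻⁴ s⁻¹
Height gradient: |∂Z/∂n| = 60 m / 432000 m = 1.39×10⁻⁴
On a pressure surface, geostrophic balance gives V_g = (g/f)|∂Z/∂n|:
V_g = 9.81 × 1.39×10⁻⁴ / 1.44×10⁻⁴ = 9.49 m/s
Converting: 9.49 m/s × 1.944 = 18 knots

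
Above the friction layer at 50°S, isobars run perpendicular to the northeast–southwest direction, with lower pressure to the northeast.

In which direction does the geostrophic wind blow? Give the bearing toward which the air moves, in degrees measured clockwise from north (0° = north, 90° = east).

The pressure-gradient force points toward the northeast (bearing 045°).
Geostrophic balance: in the Southern Hemisphere the Coriolis force deflects motion to the left, so the geostrophic wind blows 90° to the left of the pressure-gradient force (low pressure on the right).
Rotating 045° by 90° counterclockwise gives 315° — the wind blows toward the northwest.

315°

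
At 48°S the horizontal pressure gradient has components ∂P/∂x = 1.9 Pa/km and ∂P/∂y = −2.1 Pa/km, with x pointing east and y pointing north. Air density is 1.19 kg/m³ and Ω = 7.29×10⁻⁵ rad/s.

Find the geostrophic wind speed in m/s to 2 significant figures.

22 m/s

Coriolis parameter at 48°S:
f = 2Ω sin φ = 2 × 7.29×10⁻⁵ × sin 48° = 1.08×10⁻⁴ s⁻¹
In the Southern Hemisphere f is negative: f = −1.08×10⁻⁴ s⁻¹.
Component geostrophic relations (x east, y north):
u_g = −(1/(fρ)) ∂P/∂y,  v_g = (1/(fρ)) ∂P/∂x
u_g = −(−2.1×10⁻³)/(−1.08×10⁻⁴ × 1.19) = −16.3 m/s;  v_g = (1.9×10⁻³)/(−1.08×10⁻⁴ × 1.19) = −14.7 m/s
|V_g| = √(u_g² + v_g²) = 22.0 m/s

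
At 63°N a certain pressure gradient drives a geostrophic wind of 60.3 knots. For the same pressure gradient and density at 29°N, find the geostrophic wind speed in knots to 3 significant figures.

111 knots

With the same pressure gradient and density, V_g ∝ 1/f ∝ 1/sin φ.
V₂ = V₁ · sin φ₁ / sin φ₂ = 60.3 × sin 63° / sin 29°
V₂ = 60.3 × 0.8910/0.4848 = 111 knots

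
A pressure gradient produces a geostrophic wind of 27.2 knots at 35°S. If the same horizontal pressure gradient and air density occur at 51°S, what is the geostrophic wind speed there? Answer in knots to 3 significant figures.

20.1 knots

With the same pressure gradient and density, V_g ∝ 1/f ∝ 1/sin φ.
V₂ = V₁ · sin φ₁ / sin φ₂ = 27.2 × sin 35° / sin 51°
V₂ = 27.2 × 0.5736/0.7771 = 20.1 knots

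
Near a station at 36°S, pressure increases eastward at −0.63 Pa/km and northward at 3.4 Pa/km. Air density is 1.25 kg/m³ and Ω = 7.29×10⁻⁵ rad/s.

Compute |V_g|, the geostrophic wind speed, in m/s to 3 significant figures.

32.3 m/s

Coriolis parameter at 36°S:
f = 2Ω sin φ = 2 × 7.29×10⁻⁵ × sin 36° = 8.57×10⁻⁵ s⁻¹
In the Southern Hemisphere f is negative: f = −8.57×10⁻⁵ s⁻¹.
Component geostrophic relations (x east, y north):
u_g = −(1/(fρ)) ∂P/∂y,  v_g = (1/(fρ)) ∂P/∂x
u_g = −(3.4×10⁻³)/(−8.57×10⁻⁵ × 1.25) = 31.7 m/s;  v_g = (−0.63×10⁻³)/(−8.57×10⁻⁵ × 1.25) = 5.88 m/s
|V_g| = √(u_g² + v_g²) = 32.3 m/s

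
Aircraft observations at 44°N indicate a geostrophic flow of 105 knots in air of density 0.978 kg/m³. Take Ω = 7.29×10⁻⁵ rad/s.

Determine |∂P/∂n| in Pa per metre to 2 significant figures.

5.4×10⁻³ Pa/m

Coriolis parameter at 44°N:
f = 2Ω sin φ = 2 × 7.29×10⁻⁵ × sin 44° = 1.01×10⁻⁴ s⁻¹
Wind speed in SI: 105 knots = 54.0 m/s
Geostrophic balance rearranged: |∂P/∂n| = f ρ V_g
|∂P/∂n| = 1.01×10⁻⁴ × 0.978 × 54.0 = 5.35×10⁻³ Pa/m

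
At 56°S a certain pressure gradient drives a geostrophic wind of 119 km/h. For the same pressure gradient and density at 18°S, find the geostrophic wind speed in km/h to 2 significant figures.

320 km/h

With the same pressure gradient and density, V_g ∝ 1/f ∝ 1/sin φ.
V₂ = V₁ · sin φ₁ / sin φ₂ = 119 × sin 56° / sin 18°
V₂ = 119 × 0.8290/0.3090 = 320 km/h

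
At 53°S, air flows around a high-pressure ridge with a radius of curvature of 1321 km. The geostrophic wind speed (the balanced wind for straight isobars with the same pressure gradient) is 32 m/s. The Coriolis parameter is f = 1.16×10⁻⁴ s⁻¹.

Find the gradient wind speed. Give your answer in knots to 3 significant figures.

Around a high, pressure-gradient force acts outward with centrifugal, so Coriolis balances both:
fV = (1/ρ)|∂P/∂n| + V²/R  →  V² − fR·V + fR·V_g = 0
With fR = 1.16×10⁻⁴ × 1321×10³ m = 153 m/s:
V = [fR − √((fR)² − 4 fR V_g)]/2 = [153 − √(153² − 4×153×32)]/2 = 45.5 m/s
Supergeostrophic (V > V_g = 32 m/s), as expected around a high.
Converting: 45.5 m/s × 1.944 = 88.5 knots

88.5 knots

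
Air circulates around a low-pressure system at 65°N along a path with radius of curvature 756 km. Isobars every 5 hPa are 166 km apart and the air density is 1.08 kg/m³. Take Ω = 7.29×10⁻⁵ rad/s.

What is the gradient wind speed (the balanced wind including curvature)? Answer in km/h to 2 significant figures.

64 km/h

Coriolis parameter at 65°N:
f = 2Ω sin φ = 2 × 7.29×10⁻⁵ × sin 65° = 1.32×10⁻⁴ s⁻¹
Pressure gradient: |∂P/∂n| = 500 Pa / 166000 m = 3.01×10⁻³ Pa/m
Geostrophic speed: V_g = |∂P/∂n|/(fρ) = 3.01×10⁻³/(1.32×10⁻⁴ × 1.08) = 21.1 m/s
Around a low, centrifugal force acts outward with Coriolis, so pressure-gradient force balances both:
(1/ρ)|∂P/∂n| = fV + V²/R  →  V² + fR·V − fR·V_g = 0
With fR = 1.32×10⁻⁴ × 756×10³ m = 99.9 m/s:
V = [−fR + √((fR)² + 4 fR V_g)]/2 = [−99.9 + √(99.9² + 4×99.9×21.1)]/2 = 17.9 m/s
Subgeostrophic (V < V_g = 21.1 m/s), as expected around a low.
Converting: 17.9 m/s × 3.6 = 64 km/h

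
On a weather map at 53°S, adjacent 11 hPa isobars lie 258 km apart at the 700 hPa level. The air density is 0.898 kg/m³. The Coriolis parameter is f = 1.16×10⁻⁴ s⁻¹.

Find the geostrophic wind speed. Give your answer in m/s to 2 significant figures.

41 m/s

Pressure gradient: |∂P/∂n| = 1100 Pa / 258000 m = 4.26×10⁻³ Pa/m
Geostrophic balance (pressure-gradient force = Coriolis force):
V_g = (1/(fρ)) |∂P/∂n| = 4.26×10⁻³ / (1.16×10⁻⁴ × 0.898) = 40.9 m/s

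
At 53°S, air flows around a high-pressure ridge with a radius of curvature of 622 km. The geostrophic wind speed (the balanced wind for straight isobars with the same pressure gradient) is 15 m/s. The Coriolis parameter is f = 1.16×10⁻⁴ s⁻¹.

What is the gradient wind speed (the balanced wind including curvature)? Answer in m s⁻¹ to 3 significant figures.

21.3 m s⁻¹

Around a high, pressure-gradient force acts outward with centrifugal, so Coriolis balances both:
fV = (1/ρ)|∂P/∂n| + V²/R  →  V² − fR·V + fR·V_g = 0
With fR = 1.16×10⁻⁴ × 622×10³ m = 72.2 m/s:
V = [fR − √((fR)² − 4 fR V_g)]/2 = [72.2 − √(72.2² − 4×72.2×15)]/2 = 21.3 m/s
Supergeostrophic (V > V_g = 15 m/s), as expected around a high.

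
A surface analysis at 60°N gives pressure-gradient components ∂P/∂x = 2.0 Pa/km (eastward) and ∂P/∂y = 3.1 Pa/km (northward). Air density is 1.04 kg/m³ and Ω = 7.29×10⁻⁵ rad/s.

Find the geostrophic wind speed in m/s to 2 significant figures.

28 m/s

Coriolis parameter at 60°N:
f = 2Ω sin φ = 2 × 7.29×10⁻⁵ × sin 60° = 1.26×10⁻⁴ s⁻¹
Component geostrophic relations (x east, y north):
u_g = −(1/(fρ)) ∂P/∂y,  v_g = (1/(fρ)) ∂P/∂x
u_g = −(3.1×10⁻³)/(1.26×10⁻⁴ × 1.04) = −23.6 m/s;  v_g = (2.0×10⁻³)/(1.26×10⁻⁴ × 1.04) = 15.2 m/s
|V_g| = √(u_g² + v_g²) = 28.1 m/s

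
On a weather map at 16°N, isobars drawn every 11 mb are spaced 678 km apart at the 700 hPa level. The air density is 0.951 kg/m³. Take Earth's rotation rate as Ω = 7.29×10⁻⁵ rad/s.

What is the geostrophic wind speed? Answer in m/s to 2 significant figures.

Coriolis parameter at 16°N:
f = 2Ω sin φ = 2 × 7.29×10⁻⁵ × sin 16° = 4.02×10⁻⁵ s⁻¹
Pressure gradient: |∂P/∂n| = 1100 Pa / 678000 m = 1.62×10⁻³ Pa/m
Geostrophic balance (pressure-gradient force = Coriolis force):
V_g = (1/(fρ)) |∂P/∂n| = 1.62×10⁻³ / (4.02×10⁻⁵ × 0.951) = 42.5 m/s

42 m/s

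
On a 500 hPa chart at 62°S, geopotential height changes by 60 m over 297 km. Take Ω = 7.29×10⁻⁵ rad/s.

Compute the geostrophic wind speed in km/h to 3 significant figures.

55.4 km/h

Coriolis parameter at 62°S:
f = 2Ω sin φ = 2 × 7.29×10⁻⁵ × sin 62° = 1.29×10⁻⁴ s⁻¹
Height gradient: |∂Z/∂n| = 60 m / 297000 m = 2.02×10⁻⁴
On a pressure surface, geostrophic balance gives V_g = (g/f)|∂Z/∂n|:
V_g = 9.81 × 2.02×10⁻⁴ / 1.29×10⁻⁴ = 15.4 m/s
Converting: 15.4 m/s × 3.6 = 55.4 km/h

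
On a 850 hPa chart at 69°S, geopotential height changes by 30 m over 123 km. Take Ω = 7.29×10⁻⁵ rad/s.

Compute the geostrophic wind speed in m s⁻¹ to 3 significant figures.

17.6 m s⁻¹

Coriolis parameter at 69°S:
f = 2Ω sin φ = 2 × 7.29×10⁻⁵ × sin 69° = 1.36×10⁻⁴ s⁻¹
Height gradient: |∂Z/∂n| = 30 m / 123000 m = 2.44×10⁻⁴
On a pressure surface, geostrophic balance gives V_g = (g/f)|∂Z/∂n|:
V_g = 9.81 × 2.44×10⁻⁴ / 1.36×10⁻⁴ = 17.6 m/s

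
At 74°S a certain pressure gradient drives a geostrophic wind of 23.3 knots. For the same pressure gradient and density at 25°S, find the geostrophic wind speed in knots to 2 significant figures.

With the same pressure gradient and density, V_g ∝ 1/f ∝ 1/sin φ.
V₂ = V₁ · sin φ₁ / sin φ₂ = 23.3 × sin 74° / sin 25°
V₂ = 23.3 × 0.9613/0.4226 = 53 knots

53 knots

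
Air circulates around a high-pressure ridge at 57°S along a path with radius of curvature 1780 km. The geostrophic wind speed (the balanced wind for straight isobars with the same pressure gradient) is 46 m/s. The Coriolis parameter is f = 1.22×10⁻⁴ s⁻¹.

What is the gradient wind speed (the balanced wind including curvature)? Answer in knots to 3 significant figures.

129 knots

Around a high, pressure-gradient force acts outward with centrifugal, so Coriolis balances both:
fV = (1/ρ)|∂P/∂n| + V²/R  →  V² − fR·V + fR·V_g = 0
With fR = 1.22×10⁻⁴ × 1780×10³ m = 217 m/s:
V = [fR − √((fR)² − 4 fR V_g)]/2 = [217 − √(217² − 4×217×46)]/2 = 66.2 m/s
Supergeostrophic (V > V_g = 46 m/s), as expected around a high.
Converting: 66.2 m/s × 1.944 = 129 knots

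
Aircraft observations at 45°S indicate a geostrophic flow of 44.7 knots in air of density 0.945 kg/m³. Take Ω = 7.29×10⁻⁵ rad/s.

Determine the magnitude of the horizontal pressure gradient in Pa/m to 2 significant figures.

2.2×10⁻³ Pa/m

Coriolis parameter at 45°S:
f = 2Ω sin φ = 2 × 7.29×10⁻⁵ × sin 45° = 1.03×10⁻⁴ s⁻¹
Wind speed in SI: 44.7 knots = 23.0 m/s
Geostrophic balance rearranged: |∂P/∂n| = f ρ V_g
|∂P/∂n| = 1.03×10⁻⁴ × 0.945 × 23.0 = 2.24×10⁻³ Pa/m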